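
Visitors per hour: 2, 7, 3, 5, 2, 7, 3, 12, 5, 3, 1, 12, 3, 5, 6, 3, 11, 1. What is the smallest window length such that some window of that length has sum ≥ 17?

Extend right; whenever the sum reaches 17, record the length and shrink from the left:
add 2: running sum 2 < 17
add 7: running sum 9 < 17
add 3: running sum 12 < 17
add 5: shortest ending here [2, 7, 3, 5] sum 17, len 4
add 2: shortest ending here [7, 3, 5, 2] sum 17, len 4
add 7: shortest ending here [3, 5, 2, 7] sum 17, len 4
add 3: shortest ending here [5, 2, 7, 3] sum 17, len 4
add 12: shortest ending here [7, 3, 12] sum 22, len 3
add 5: shortest ending here [12, 5] sum 17, len 2
add 3: shortest ending here [12, 5, 3] sum 20, len 3
add 1: shortest ending here [12, 5, 3, 1] sum 21, len 4
add 12: shortest ending here [5, 3, 1, 12] sum 21, len 4
add 3: shortest ending here [3, 1, 12, 3] sum 19, len 4
add 5: shortest ending here [12, 3, 5] sum 20, len 3
add 6: shortest ending here [12, 3, 5, 6] sum 26, len 4
add 3: shortest ending here [3, 5, 6, 3] sum 17, len 4
add 11: shortest ending here [6, 3, 11] sum 20, len 3
add 1: shortest ending here [6, 3, 11, 1] sum 21, len 4
Shortest qualifying length: 2.

2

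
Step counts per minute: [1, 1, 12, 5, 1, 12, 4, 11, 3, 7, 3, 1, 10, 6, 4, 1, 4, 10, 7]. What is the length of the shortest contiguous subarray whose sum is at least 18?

add 1: running sum 1 < 18
add 1: running sum 2 < 18
add 12: running sum 14 < 18
end 3: [1, 12, 5] sum 18, len 3
end 4: [12, 5, 1] sum 18, len 3
end 5: [5, 1, 12] sum 18, len 3
end 6: [5, 1, 12, 4] sum 22, len 4
end 7: [12, 4, 11] sum 27, len 3
end 8: [4, 11, 3] sum 18, len 3
end 9: [11, 3, 7] sum 21, len 3
end 10: [11, 3, 7, 3] sum 24, len 4
end 11: [11, 3, 7, 3, 1] sum 25, len 5
end 12: [7, 3, 1, 10] sum 21, len 4
end 13: [3, 1, 10, 6] sum 20, len 4
end 14: [10, 6, 4] sum 20, len 3
end 15: [10, 6, 4, 1] sum 21, len 4
end 16: [10, 6, 4, 1, 4] sum 25, len 5
end 17: [4, 1, 4, 10] sum 19, len 4
end 18: [4, 10, 7] sum 21, len 3
Shortest qualifying length: 3.

3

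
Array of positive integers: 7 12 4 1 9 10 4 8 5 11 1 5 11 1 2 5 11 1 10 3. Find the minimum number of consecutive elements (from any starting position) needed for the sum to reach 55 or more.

Extend right; whenever the sum reaches 55, record the length and shrink from the left:
add 7: running sum 7 < 55
add 12: running sum 19 < 55
add 4: running sum 23 < 55
add 1: running sum 24 < 55
add 9: running sum 33 < 55
add 10: running sum 43 < 55
add 4: running sum 47 < 55
add 8: shortest ending here [7, 12, 4, 1, 9, 10, 4, 8] sum 55, len 8
add 5: shortest ending here [7, 12, 4, 1, 9, 10, 4, 8, 5] sum 60, len 9
add 11: shortest ending here [12, 4, 1, 9, 10, 4, 8, 5, 11] sum 64, len 9
add 1: shortest ending here [12, 4, 1, 9, 10, 4, 8, 5, 11, 1] sum 65, len 10
add 5: shortest ending here [4, 1, 9, 10, 4, 8, 5, 11, 1, 5] sum 58, len 10
add 11: shortest ending here [10, 4, 8, 5, 11, 1, 5, 11] sum 55, len 8
add 1: shortest ending here [10, 4, 8, 5, 11, 1, 5, 11, 1] sum 56, len 9
add 2: shortest ending here [10, 4, 8, 5, 11, 1, 5, 11, 1, 2] sum 58, len 10
add 5: shortest ending here [10, 4, 8, 5, 11, 1, 5, 11, 1, 2, 5] sum 63, len 11
add 11: shortest ending here [8, 5, 11, 1, 5, 11, 1, 2, 5, 11] sum 60, len 10
add 1: shortest ending here [8, 5, 11, 1, 5, 11, 1, 2, 5, 11, 1] sum 61, len 11
add 10: shortest ending here [11, 1, 5, 11, 1, 2, 5, 11, 1, 10] sum 58, len 10
add 3: shortest ending here [11, 1, 5, 11, 1, 2, 5, 11, 1, 10, 3] sum 61, len 11
Shortest qualifying length: 8.

8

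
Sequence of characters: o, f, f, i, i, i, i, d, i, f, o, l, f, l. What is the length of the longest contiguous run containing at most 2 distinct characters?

6

[o] 1 distinct, len 1
[o, f] 2 distinct, len 2
[o, f, f] 2 distinct, len 3
[f, f, i] 2 distinct, len 3
[f, f, i, i] 2 distinct, len 4
[f, f, i, i, i] 2 distinct, len 5
[f, f, i, i, i, i] 2 distinct, len 6
[i, i, i, i, d] 2 distinct, len 5
[i, i, i, i, d, i] 2 distinct, len 6
[i, f] 2 distinct, len 2
[f, o] 2 distinct, len 2
[o, l] 2 distinct, len 2
[l, f] 2 distinct, len 2
[l, f, l] 2 distinct, len 3
Longest length with ≤2 distinct: 6.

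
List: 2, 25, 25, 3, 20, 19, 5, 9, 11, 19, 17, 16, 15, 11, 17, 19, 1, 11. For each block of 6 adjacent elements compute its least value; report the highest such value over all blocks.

11

2 25 25 3 20 19 → min 2
25 25 3 20 19 5 → min 3
25 3 20 19 5 9 → min 3
3 20 19 5 9 11 → min 3
20 19 5 9 11 19 → min 5
19 5 9 11 19 17 → min 5
5 9 11 19 17 16 → min 5
9 11 19 17 16 15 → min 9
11 19 17 16 15 11 → min 11
19 17 16 15 11 17 → min 11
17 16 15 11 17 19 → min 11
16 15 11 17 19 1 → min 1
15 11 17 19 1 11 → min 1
Highest of these is 11.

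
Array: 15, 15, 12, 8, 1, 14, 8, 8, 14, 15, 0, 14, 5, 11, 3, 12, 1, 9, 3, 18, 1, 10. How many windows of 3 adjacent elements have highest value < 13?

15 15 12 → max 15
15 12 8 → max 15
12 8 1 → max 12  < 13 ✓
8 1 14 → max 14
1 14 8 → max 14
14 8 8 → max 14
8 8 14 → max 14
8 14 15 → max 15
14 15 0 → max 15
15 0 14 → max 15
0 14 5 → max 14
14 5 11 → max 14
5 11 3 → max 11  < 13 ✓
11 3 12 → max 12  < 13 ✓
3 12 1 → max 12  < 13 ✓
12 1 9 → max 12  < 13 ✓
1 9 3 → max 9  < 13 ✓
9 3 18 → max 18
3 18 1 → max 18
18 1 10 → max 18
6 windows satisfy the condition.

6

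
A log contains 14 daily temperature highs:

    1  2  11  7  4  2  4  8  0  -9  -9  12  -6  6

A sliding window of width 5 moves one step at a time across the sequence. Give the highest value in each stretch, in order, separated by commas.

1 2 11 7 4 → max 11
2 11 7 4 2 → max 11
11 7 4 2 4 → max 11
7 4 2 4 8 → max 8
4 2 4 8 0 → max 8
2 4 8 0 -9 → max 8
4 8 0 -9 -9 → max 8
8 0 -9 -9 12 → max 12
0 -9 -9 12 -6 → max 12
-9 -9 12 -6 6 → max 12

11, 11, 11, 8, 8, 8, 8, 12, 12, 12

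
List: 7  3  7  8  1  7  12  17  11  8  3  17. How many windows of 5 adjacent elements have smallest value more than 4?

[7, 3, 7, 8, 1] → min 1
[3, 7, 8, 1, 7] → min 1
[7, 8, 1, 7, 12] → min 1
[8, 1, 7, 12, 17] → min 1
[1, 7, 12, 17, 11] → min 1
[7, 12, 17, 11, 8] → min 7  > 4 ✓
[12, 17, 11, 8, 3] → min 3
[17, 11, 8, 3, 17] → min 3
1 window satisfy the condition.

1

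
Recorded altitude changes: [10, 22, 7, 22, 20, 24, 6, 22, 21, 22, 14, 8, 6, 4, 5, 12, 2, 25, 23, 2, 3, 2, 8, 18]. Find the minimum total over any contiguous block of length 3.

7

Each size-3 window and its sum:
10 22 7 → sum 39
22 7 22 → sum 51
7 22 20 → sum 49
22 20 24 → sum 66
20 24 6 → sum 50
24 6 22 → sum 52
6 22 21 → sum 49
22 21 22 → sum 65
21 22 14 → sum 57
22 14 8 → sum 44
14 8 6 → sum 28
8 6 4 → sum 18
6 4 5 → sum 15
4 5 12 → sum 21
5 12 2 → sum 19
12 2 25 → sum 39
2 25 23 → sum 50
25 23 2 → sum 50
23 2 3 → sum 28
2 3 2 → sum 7
3 2 8 → sum 13
2 8 18 → sum 28
Minimum of these is 7.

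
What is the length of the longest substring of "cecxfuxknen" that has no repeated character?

add c: [c] len 1
add e: [c, e] len 2
add c (repeat c, move left end past it): [e, c] len 2
add x: [e, c, x] len 3
add f: [e, c, x, f] len 4
add u: [e, c, x, f, u] len 5
add x (repeat x, move left end past it): [f, u, x] len 3
add k: [f, u, x, k] len 4
add n: [f, u, x, k, n] len 5
add e: [f, u, x, k, n, e] len 6
add n (repeat n, move left end past it): [e, n] len 2
Longest all-distinct length: 6.

6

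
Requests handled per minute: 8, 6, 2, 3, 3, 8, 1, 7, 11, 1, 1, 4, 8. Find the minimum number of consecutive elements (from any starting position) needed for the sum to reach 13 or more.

2

add 8: running sum 8 < 13
add 6: shortest ending here [8, 6] sum 14, len 2
add 2: shortest ending here [8, 6, 2] sum 16, len 3
add 3: shortest ending here [8, 6, 2, 3] sum 19, len 4
add 3: shortest ending here [6, 2, 3, 3] sum 14, len 4
add 8: shortest ending here [3, 3, 8] sum 14, len 3
add 1: shortest ending here [3, 3, 8, 1] sum 15, len 4
add 7: shortest ending here [8, 1, 7] sum 16, len 3
add 11: shortest ending here [7, 11] sum 18, len 2
add 1: shortest ending here [7, 11, 1] sum 19, len 3
add 1: shortest ending here [11, 1, 1] sum 13, len 3
add 4: shortest ending here [11, 1, 1, 4] sum 17, len 4
add 8: shortest ending here [1, 4, 8] sum 13, len 3
Shortest qualifying length: 2.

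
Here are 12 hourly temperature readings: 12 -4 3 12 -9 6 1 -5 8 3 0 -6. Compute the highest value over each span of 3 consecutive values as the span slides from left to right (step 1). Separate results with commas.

12, 12, 12, 12, 6, 6, 8, 8, 8, 3

12 -4 3 → max 12
-4 3 12 → max 12
3 12 -9 → max 12
12 -9 6 → max 12
-9 6 1 → max 6
6 1 -5 → max 6
1 -5 8 → max 8
-5 8 3 → max 8
8 3 0 → max 8
3 0 -6 → max 3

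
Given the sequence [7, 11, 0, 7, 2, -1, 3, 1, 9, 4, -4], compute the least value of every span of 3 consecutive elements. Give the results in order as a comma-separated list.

0, 0, 0, -1, -1, -1, 1, 1, -4

(7, 11, 0) → min 0
(11, 0, 7) → min 0
(0, 7, 2) → min 0
(7, 2, -1) → min -1
(2, -1, 3) → min -1
(-1, 3, 1) → min -1
(3, 1, 9) → min 1
(1, 9, 4) → min 1
(9, 4, -4) → min -4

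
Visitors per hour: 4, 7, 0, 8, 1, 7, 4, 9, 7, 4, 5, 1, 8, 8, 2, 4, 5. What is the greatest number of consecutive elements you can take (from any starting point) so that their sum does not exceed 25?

5

Extend to the right; shrink from the left whenever the sum exceeds 25:
add 4: [4] sum 4, len 1
add 7: [4, 7] sum 11, len 2
add 0: [4, 7, 0] sum 11, len 3
add 8: [4, 7, 0, 8] sum 19, len 4
add 1: [4, 7, 0, 8, 1] sum 20, len 5
add 7: [7, 0, 8, 1, 7] sum 23, len 5
add 4: [0, 8, 1, 7, 4] sum 20, len 5
add 9: [1, 7, 4, 9] sum 21, len 4
add 7: [4, 9, 7] sum 20, len 3
add 4: [4, 9, 7, 4] sum 24, len 4
add 5: [9, 7, 4, 5] sum 25, len 4
add 1: [7, 4, 5, 1] sum 17, len 4
add 8: [7, 4, 5, 1, 8] sum 25, len 5
add 8: [5, 1, 8, 8] sum 22, len 4
add 2: [5, 1, 8, 8, 2] sum 24, len 5
add 4: [1, 8, 8, 2, 4] sum 23, len 5
add 5: [8, 2, 4, 5] sum 19, len 4
Longest length seen: 5.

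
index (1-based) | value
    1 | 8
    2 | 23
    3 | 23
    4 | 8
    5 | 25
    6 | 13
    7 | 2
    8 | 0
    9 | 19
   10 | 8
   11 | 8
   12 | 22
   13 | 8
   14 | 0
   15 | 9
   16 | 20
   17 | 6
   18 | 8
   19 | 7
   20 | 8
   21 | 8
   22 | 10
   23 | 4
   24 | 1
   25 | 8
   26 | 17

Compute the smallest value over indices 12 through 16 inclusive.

Elements at indices 12..16: 22, 8, 0, 9, 20
min(22, 8, 0, 9, 20) = 0

0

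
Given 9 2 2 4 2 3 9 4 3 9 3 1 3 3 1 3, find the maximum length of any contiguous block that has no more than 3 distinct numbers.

Extend right; when distinct count exceeds 3, shrink from the left:
add 9: window [9] (1 distinct), len 1
add 2: window [9, 2] (2 distinct), len 2
add 2: window [9, 2, 2] (2 distinct), len 3
add 4: window [9, 2, 2, 4] (3 distinct), len 4
add 2: window [9, 2, 2, 4, 2] (3 distinct), len 5
add 3: window [2, 2, 4, 2, 3] (3 distinct), len 5
add 9: window [2, 3, 9] (3 distinct), len 3
add 4: window [3, 9, 4] (3 distinct), len 3
add 3: window [3, 9, 4, 3] (3 distinct), len 4
add 9: window [3, 9, 4, 3, 9] (3 distinct), len 5
add 3: window [3, 9, 4, 3, 9, 3] (3 distinct), len 6
add 1: window [3, 9, 3, 1] (3 distinct), len 4
add 3: window [3, 9, 3, 1, 3] (3 distinct), len 5
add 3: window [3, 9, 3, 1, 3, 3] (3 distinct), len 6
add 1: window [3, 9, 3, 1, 3, 3, 1] (3 distinct), len 7
add 3: window [3, 9, 3, 1, 3, 3, 1, 3] (3 distinct), len 8
Longest length with ≤3 distinct: 8.

8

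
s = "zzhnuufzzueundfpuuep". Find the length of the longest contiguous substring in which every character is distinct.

6

[z] len 1
[z] len 1
[z, h] len 2
[z, h, n] len 3
[z, h, n, u] len 4
[u] len 1
[u, f] len 2
[u, f, z] len 3
[z] len 1
[z, u] len 2
[z, u, e] len 3
[e, u] len 2
[e, u, n] len 3
[e, u, n, d] len 4
[e, u, n, d, f] len 5
[e, u, n, d, f, p] len 6
[n, d, f, p, u] len 5
[u] len 1
[u, e] len 2
[u, e, p] len 3
Longest all-distinct length: 6.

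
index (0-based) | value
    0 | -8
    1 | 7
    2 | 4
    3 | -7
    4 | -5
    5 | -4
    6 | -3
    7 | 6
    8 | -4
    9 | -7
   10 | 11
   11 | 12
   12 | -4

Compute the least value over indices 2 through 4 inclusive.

-7

Elements at indices 2..4: 4, -7, -5
min(4, -7, -5) = -7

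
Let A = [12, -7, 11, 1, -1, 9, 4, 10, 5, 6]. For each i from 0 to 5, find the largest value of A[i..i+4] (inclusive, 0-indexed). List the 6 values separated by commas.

12, 11, 11, 10, 10, 10

Sliding a size-5 window across the 10 values:
12 -7 11 1 -1 → max 12
-7 11 1 -1 9 → max 11
11 1 -1 9 4 → max 11
1 -1 9 4 10 → max 10
-1 9 4 10 5 → max 10
9 4 10 5 6 → max 10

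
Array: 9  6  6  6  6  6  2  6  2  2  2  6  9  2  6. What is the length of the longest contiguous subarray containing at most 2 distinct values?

11

[9] 1 distinct, len 1
[9, 6] 2 distinct, len 2
[9, 6, 6] 2 distinct, len 3
[9, 6, 6, 6] 2 distinct, len 4
[9, 6, 6, 6, 6] 2 distinct, len 5
[9, 6, 6, 6, 6, 6] 2 distinct, len 6
[6, 6, 6, 6, 6, 2] 2 distinct, len 6
[6, 6, 6, 6, 6, 2, 6] 2 distinct, len 7
[6, 6, 6, 6, 6, 2, 6, 2] 2 distinct, len 8
[6, 6, 6, 6, 6, 2, 6, 2, 2] 2 distinct, len 9
[6, 6, 6, 6, 6, 2, 6, 2, 2, 2] 2 distinct, len 10
[6, 6, 6, 6, 6, 2, 6, 2, 2, 2, 6] 2 distinct, len 11
[6, 9] 2 distinct, len 2
[9, 2] 2 distinct, len 2
[2, 6] 2 distinct, len 2
Longest length with ≤2 distinct: 11.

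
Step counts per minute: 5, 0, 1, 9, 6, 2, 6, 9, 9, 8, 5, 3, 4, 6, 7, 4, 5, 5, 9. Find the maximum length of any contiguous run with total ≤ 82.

add 5: [5] sum 5, len 1
add 0: [5, 0] sum 5, len 2
add 1: [5, 0, 1] sum 6, len 3
add 9: [5, 0, 1, 9] sum 15, len 4
add 6: [5, 0, 1, 9, 6] sum 21, len 5
add 2: [5, 0, 1, 9, 6, 2] sum 23, len 6
add 6: [5, 0, 1, 9, 6, 2, 6] sum 29, len 7
add 9: [5, 0, 1, 9, 6, 2, 6, 9] sum 38, len 8
add 9: [5, 0, 1, 9, 6, 2, 6, 9, 9] sum 47, len 9
add 8: [5, 0, 1, 9, 6, 2, 6, 9, 9, 8] sum 55, len 10
add 5: [5, 0, 1, 9, 6, 2, 6, 9, 9, 8, 5] sum 60, len 11
add 3: [5, 0, 1, 9, 6, 2, 6, 9, 9, 8, 5, 3] sum 63, len 12
add 4: [5, 0, 1, 9, 6, 2, 6, 9, 9, 8, 5, 3, 4] sum 67, len 13
add 6: [5, 0, 1, 9, 6, 2, 6, 9, 9, 8, 5, 3, 4, 6] sum 73, len 14
add 7: [5, 0, 1, 9, 6, 2, 6, 9, 9, 8, 5, 3, 4, 6, 7] sum 80, len 15
add 4: [0, 1, 9, 6, 2, 6, 9, 9, 8, 5, 3, 4, 6, 7, 4] sum 79, len 15
add 5: [6, 2, 6, 9, 9, 8, 5, 3, 4, 6, 7, 4, 5] sum 74, len 13
add 5: [6, 2, 6, 9, 9, 8, 5, 3, 4, 6, 7, 4, 5, 5] sum 79, len 14
add 9: [2, 6, 9, 9, 8, 5, 3, 4, 6, 7, 4, 5, 5, 9] sum 82, len 14
Longest length seen: 15.

15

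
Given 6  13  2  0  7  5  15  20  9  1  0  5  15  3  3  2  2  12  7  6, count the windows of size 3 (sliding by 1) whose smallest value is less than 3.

12

(6, 13, 2) → min 2  < 3 ✓
(13, 2, 0) → min 0  < 3 ✓
(2, 0, 7) → min 0  < 3 ✓
(0, 7, 5) → min 0  < 3 ✓
(7, 5, 15) → min 5
(5, 15, 20) → min 5
(15, 20, 9) → min 9
(20, 9, 1) → min 1  < 3 ✓
(9, 1, 0) → min 0  < 3 ✓
(1, 0, 5) → min 0  < 3 ✓
(0, 5, 15) → min 0  < 3 ✓
(5, 15, 3) → min 3
(15, 3, 3) → min 3
(3, 3, 2) → min 2  < 3 ✓
(3, 2, 2) → min 2  < 3 ✓
(2, 2, 12) → min 2  < 3 ✓
(2, 12, 7) → min 2  < 3 ✓
(12, 7, 6) → min 6
12 windows satisfy the condition.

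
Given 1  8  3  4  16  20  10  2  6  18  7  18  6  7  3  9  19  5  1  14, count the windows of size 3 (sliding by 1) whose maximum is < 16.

6

(1, 8, 3) → max 8  < 16 ✓
(8, 3, 4) → max 8  < 16 ✓
(3, 4, 16) → max 16
(4, 16, 20) → max 20
(16, 20, 10) → max 20
(20, 10, 2) → max 20
(10, 2, 6) → max 10  < 16 ✓
(2, 6, 18) → max 18
(6, 18, 7) → max 18
(18, 7, 18) → max 18
(7, 18, 6) → max 18
(18, 6, 7) → max 18
(6, 7, 3) → max 7  < 16 ✓
(7, 3, 9) → max 9  < 16 ✓
(3, 9, 19) → max 19
(9, 19, 5) → max 19
(19, 5, 1) → max 19
(5, 1, 14) → max 14  < 16 ✓
6 windows satisfy the condition.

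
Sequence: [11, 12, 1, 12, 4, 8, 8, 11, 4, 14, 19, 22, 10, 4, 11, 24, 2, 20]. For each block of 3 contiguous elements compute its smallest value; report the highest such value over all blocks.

11 12 1 → min 1
12 1 12 → min 1
1 12 4 → min 1
12 4 8 → min 4
4 8 8 → min 4
8 8 11 → min 8
8 11 4 → min 4
11 4 14 → min 4
4 14 19 → min 4
14 19 22 → min 14
19 22 10 → min 10
22 10 4 → min 4
10 4 11 → min 4
4 11 24 → min 4
11 24 2 → min 2
24 2 20 → min 2
Highest of these is 14.

14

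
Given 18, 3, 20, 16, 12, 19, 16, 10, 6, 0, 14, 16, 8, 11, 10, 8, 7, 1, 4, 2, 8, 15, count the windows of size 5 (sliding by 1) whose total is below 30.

18 3 20 16 12 → sum 69
3 20 16 12 19 → sum 70
20 16 12 19 16 → sum 83
16 12 19 16 10 → sum 73
12 19 16 10 6 → sum 63
19 16 10 6 0 → sum 51
16 10 6 0 14 → sum 46
10 6 0 14 16 → sum 46
6 0 14 16 8 → sum 44
0 14 16 8 11 → sum 49
14 16 8 11 10 → sum 59
16 8 11 10 8 → sum 53
8 11 10 8 7 → sum 44
11 10 8 7 1 → sum 37
10 8 7 1 4 → sum 30
8 7 1 4 2 → sum 22  < 30 ✓
7 1 4 2 8 → sum 22  < 30 ✓
1 4 2 8 15 → sum 30
2 windows satisfy the condition.

2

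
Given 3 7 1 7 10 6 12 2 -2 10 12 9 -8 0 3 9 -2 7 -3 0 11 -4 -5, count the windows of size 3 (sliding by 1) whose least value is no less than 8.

(3, 7, 1) → min 1
(7, 1, 7) → min 1
(1, 7, 10) → min 1
(7, 10, 6) → min 6
(10, 6, 12) → min 6
(6, 12, 2) → min 2
(12, 2, -2) → min -2
(2, -2, 10) → min -2
(-2, 10, 12) → min -2
(10, 12, 9) → min 9  ≥ 8 ✓
(12, 9, -8) → min -8
(9, -8, 0) → min -8
(-8, 0, 3) → min -8
(0, 3, 9) → min 0
(3, 9, -2) → min -2
(9, -2, 7) → min -2
(-2, 7, -3) → min -3
(7, -3, 0) → min -3
(-3, 0, 11) → min -3
(0, 11, -4) → min -4
(11, -4, -5) → min -5
1 window satisfy the condition.

1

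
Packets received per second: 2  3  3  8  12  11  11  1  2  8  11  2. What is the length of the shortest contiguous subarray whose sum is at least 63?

add 2: running sum 2 < 63
add 3: running sum 5 < 63
add 3: running sum 8 < 63
add 8: running sum 16 < 63
add 12: running sum 28 < 63
add 11: running sum 39 < 63
add 11: running sum 50 < 63
add 1: running sum 51 < 63
add 2: running sum 53 < 63
add 8: running sum 61 < 63
end 10: [8, 12, 11, 11, 1, 2, 8, 11] sum 64, len 8
end 11: [8, 12, 11, 11, 1, 2, 8, 11, 2] sum 66, len 9
Shortest qualifying length: 8.

8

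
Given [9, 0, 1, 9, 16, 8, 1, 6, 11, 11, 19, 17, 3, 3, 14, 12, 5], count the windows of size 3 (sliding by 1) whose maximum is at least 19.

3

9 0 1 → max 9
0 1 9 → max 9
1 9 16 → max 16
9 16 8 → max 16
16 8 1 → max 16
8 1 6 → max 8
1 6 11 → max 11
6 11 11 → max 11
11 11 19 → max 19  ≥ 19 ✓
11 19 17 → max 19  ≥ 19 ✓
19 17 3 → max 19  ≥ 19 ✓
17 3 3 → max 17
3 3 14 → max 14
3 14 12 → max 14
14 12 5 → max 14
3 windows satisfy the condition.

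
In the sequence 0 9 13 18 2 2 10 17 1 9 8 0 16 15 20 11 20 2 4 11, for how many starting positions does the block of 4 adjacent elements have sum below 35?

5

0 9 13 18 → sum 40
9 13 18 2 → sum 42
13 18 2 2 → sum 35
18 2 2 10 → sum 32  < 35 ✓
2 2 10 17 → sum 31  < 35 ✓
2 10 17 1 → sum 30  < 35 ✓
10 17 1 9 → sum 37
17 1 9 8 → sum 35
1 9 8 0 → sum 18  < 35 ✓
9 8 0 16 → sum 33  < 35 ✓
8 0 16 15 → sum 39
0 16 15 20 → sum 51
16 15 20 11 → sum 62
15 20 11 20 → sum 66
20 11 20 2 → sum 53
11 20 2 4 → sum 37
20 2 4 11 → sum 37
5 windows satisfy the condition.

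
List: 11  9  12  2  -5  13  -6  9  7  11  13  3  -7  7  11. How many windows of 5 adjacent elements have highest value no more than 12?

1

11 9 12 2 -5 → max 12  ≤ 12 ✓
9 12 2 -5 13 → max 13
12 2 -5 13 -6 → max 13
2 -5 13 -6 9 → max 13
-5 13 -6 9 7 → max 13
13 -6 9 7 11 → max 13
-6 9 7 11 13 → max 13
9 7 11 13 3 → max 13
7 11 13 3 -7 → max 13
11 13 3 -7 7 → max 13
13 3 -7 7 11 → max 13
1 window satisfy the condition.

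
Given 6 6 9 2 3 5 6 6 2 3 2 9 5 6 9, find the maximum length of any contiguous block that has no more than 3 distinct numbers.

Extend right; when distinct count exceeds 3, shrink from the left:
add 6: window [6] (1 distinct), len 1
add 6: window [6, 6] (1 distinct), len 2
add 9: window [6, 6, 9] (2 distinct), len 3
add 2: window [6, 6, 9, 2] (3 distinct), len 4
add 3: window [9, 2, 3] (3 distinct), len 3
add 5: window [2, 3, 5] (3 distinct), len 3
add 6: window [3, 5, 6] (3 distinct), len 3
add 6: window [3, 5, 6, 6] (3 distinct), len 4
add 2: window [5, 6, 6, 2] (3 distinct), len 4
add 3: window [6, 6, 2, 3] (3 distinct), len 4
add 2: window [6, 6, 2, 3, 2] (3 distinct), len 5
add 9: window [2, 3, 2, 9] (3 distinct), len 4
add 5: window [2, 9, 5] (3 distinct), len 3
add 6: window [9, 5, 6] (3 distinct), len 3
add 9: window [9, 5, 6, 9] (3 distinct), len 4
Longest length with ≤3 distinct: 5.

5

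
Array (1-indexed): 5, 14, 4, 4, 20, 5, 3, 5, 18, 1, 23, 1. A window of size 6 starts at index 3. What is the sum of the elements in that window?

41

Elements at indices 3..8: 4, 4, 20, 5, 3, 5
sum(4, 4, 20, 5, 3, 5) = 41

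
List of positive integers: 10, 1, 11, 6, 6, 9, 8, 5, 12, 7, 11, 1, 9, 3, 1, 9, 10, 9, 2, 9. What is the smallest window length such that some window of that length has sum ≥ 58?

add 10: running sum 10 < 58
add 1: running sum 11 < 58
add 11: running sum 22 < 58
add 6: running sum 28 < 58
add 6: running sum 34 < 58
add 9: running sum 43 < 58
add 8: running sum 51 < 58
add 5: running sum 56 < 58
add 12: shortest ending here [1, 11, 6, 6, 9, 8, 5, 12] sum 58, len 8
add 7: shortest ending here [11, 6, 6, 9, 8, 5, 12, 7] sum 64, len 8
add 11: shortest ending here [6, 9, 8, 5, 12, 7, 11] sum 58, len 7
add 1: shortest ending here [6, 9, 8, 5, 12, 7, 11, 1] sum 59, len 8
add 9: shortest ending here [9, 8, 5, 12, 7, 11, 1, 9] sum 62, len 8
add 3: shortest ending here [9, 8, 5, 12, 7, 11, 1, 9, 3] sum 65, len 9
add 1: shortest ending here [9, 8, 5, 12, 7, 11, 1, 9, 3, 1] sum 66, len 10
add 9: shortest ending here [5, 12, 7, 11, 1, 9, 3, 1, 9] sum 58, len 9
add 10: shortest ending here [12, 7, 11, 1, 9, 3, 1, 9, 10] sum 63, len 9
add 9: shortest ending here [7, 11, 1, 9, 3, 1, 9, 10, 9] sum 60, len 9
add 2: shortest ending here [7, 11, 1, 9, 3, 1, 9, 10, 9, 2] sum 62, len 10
add 9: shortest ending here [11, 1, 9, 3, 1, 9, 10, 9, 2, 9] sum 64, len 10
Shortest qualifying length: 7.

7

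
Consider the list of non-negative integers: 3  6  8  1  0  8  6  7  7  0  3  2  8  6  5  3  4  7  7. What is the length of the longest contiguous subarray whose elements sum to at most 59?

→ 3: sum 3, len 1
→ 6: sum 9, len 2
→ 8: sum 17, len 3
→ 1: sum 18, len 4
→ 0: sum 18, len 5
→ 8: sum 26, len 6
→ 6: sum 32, len 7
→ 7: sum 39, len 8
→ 7: sum 46, len 9
→ 0: sum 46, len 10
→ 3: sum 49, len 11
→ 2: sum 51, len 12
→ 8: sum 59, len 13
→ 6 (dropped 3, 6): sum 56, len 12
→ 5 (dropped 8): sum 53, len 12
→ 3: sum 56, len 13
→ 4 (dropped 1): sum 59, len 13
→ 7 (dropped 0, 8): sum 58, len 12
→ 7 (dropped 6): sum 59, len 12
Longest length seen: 13.

13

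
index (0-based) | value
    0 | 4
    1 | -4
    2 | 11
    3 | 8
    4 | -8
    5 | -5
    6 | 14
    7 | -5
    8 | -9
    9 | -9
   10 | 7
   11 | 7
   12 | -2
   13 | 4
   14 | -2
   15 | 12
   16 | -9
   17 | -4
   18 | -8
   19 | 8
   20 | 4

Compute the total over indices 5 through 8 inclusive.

Elements at indices 5..8: -5, 14, -5, -9
sum(-5, 14, -5, -9) = -5

-5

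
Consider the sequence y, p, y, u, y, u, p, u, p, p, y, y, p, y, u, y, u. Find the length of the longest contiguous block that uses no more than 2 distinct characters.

6

Extend right; when distinct count exceeds 2, shrink from the left:
add y: window [y] (1 distinct), len 1
add p: window [y, p] (2 distinct), len 2
add y: window [y, p, y] (2 distinct), len 3
add u: window [y, u] (2 distinct), len 2
add y: window [y, u, y] (2 distinct), len 3
add u: window [y, u, y, u] (2 distinct), len 4
add p: window [u, p] (2 distinct), len 2
add u: window [u, p, u] (2 distinct), len 3
add p: window [u, p, u, p] (2 distinct), len 4
add p: window [u, p, u, p, p] (2 distinct), len 5
add y: window [p, p, y] (2 distinct), len 3
add y: window [p, p, y, y] (2 distinct), len 4
add p: window [p, p, y, y, p] (2 distinct), len 5
add y: window [p, p, y, y, p, y] (2 distinct), len 6
add u: window [y, u] (2 distinct), len 2
add y: window [y, u, y] (2 distinct), len 3
add u: window [y, u, y, u] (2 distinct), len 4
Longest length with ≤2 distinct: 6.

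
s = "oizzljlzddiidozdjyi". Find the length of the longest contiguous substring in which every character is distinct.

6

add o: [o] len 1
add i: [o, i] len 2
add z: [o, i, z] len 3
add z (repeat z, move left end past it): [z] len 1
add l: [z, l] len 2
add j: [z, l, j] len 3
add l (repeat l, move left end past it): [j, l] len 2
add z: [j, l, z] len 3
add d: [j, l, z, d] len 4
add d (repeat d, move left end past it): [d] len 1
add i: [d, i] len 2
add i (repeat i, move left end past it): [i] len 1
add d: [i, d] len 2
add o: [i, d, o] len 3
add z: [i, d, o, z] len 4
add d (repeat d, move left end past it): [o, z, d] len 3
add j: [o, z, d, j] len 4
add y: [o, z, d, j, y] len 5
add i: [o, z, d, j, y, i] len 6
Longest all-distinct length: 6.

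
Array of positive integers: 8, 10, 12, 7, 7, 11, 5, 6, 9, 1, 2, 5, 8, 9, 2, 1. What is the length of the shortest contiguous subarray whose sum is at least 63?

8

add 8: running sum 8 < 63
add 10: running sum 18 < 63
add 12: running sum 30 < 63
add 7: running sum 37 < 63
add 7: running sum 44 < 63
add 11: running sum 55 < 63
add 5: running sum 60 < 63
add 6: shortest ending here [8, 10, 12, 7, 7, 11, 5, 6] sum 66, len 8
add 9: shortest ending here [10, 12, 7, 7, 11, 5, 6, 9] sum 67, len 8
add 1: shortest ending here [10, 12, 7, 7, 11, 5, 6, 9, 1] sum 68, len 9
add 2: shortest ending here [10, 12, 7, 7, 11, 5, 6, 9, 1, 2] sum 70, len 10
add 5: shortest ending here [12, 7, 7, 11, 5, 6, 9, 1, 2, 5] sum 65, len 10
add 8: shortest ending here [12, 7, 7, 11, 5, 6, 9, 1, 2, 5, 8] sum 73, len 11
add 9: shortest ending here [7, 11, 5, 6, 9, 1, 2, 5, 8, 9] sum 63, len 10
add 2: shortest ending here [7, 11, 5, 6, 9, 1, 2, 5, 8, 9, 2] sum 65, len 11
add 1: shortest ending here [7, 11, 5, 6, 9, 1, 2, 5, 8, 9, 2, 1] sum 66, len 12
Shortest qualifying length: 8.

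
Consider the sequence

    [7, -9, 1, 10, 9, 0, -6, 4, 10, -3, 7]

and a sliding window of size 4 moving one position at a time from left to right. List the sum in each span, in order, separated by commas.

[7, -9, 1, 10] → sum 9
[-9, 1, 10, 9] → sum 11
[1, 10, 9, 0] → sum 20
[10, 9, 0, -6] → sum 13
[9, 0, -6, 4] → sum 7
[0, -6, 4, 10] → sum 8
[-6, 4, 10, -3] → sum 5
[4, 10, -3, 7] → sum 18

9, 11, 20, 13, 7, 8, 5, 18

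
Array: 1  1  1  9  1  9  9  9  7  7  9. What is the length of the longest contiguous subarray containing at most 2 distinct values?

add 1: window [1] (1 distinct), len 1
add 1: window [1, 1] (1 distinct), len 2
add 1: window [1, 1, 1] (1 distinct), len 3
add 9: window [1, 1, 1, 9] (2 distinct), len 4
add 1: window [1, 1, 1, 9, 1] (2 distinct), len 5
add 9: window [1, 1, 1, 9, 1, 9] (2 distinct), len 6
add 9: window [1, 1, 1, 9, 1, 9, 9] (2 distinct), len 7
add 9: window [1, 1, 1, 9, 1, 9, 9, 9] (2 distinct), len 8
add 7: window [9, 9, 9, 7] (2 distinct), len 4
add 7: window [9, 9, 9, 7, 7] (2 distinct), len 5
add 9: window [9, 9, 9, 7, 7, 9] (2 distinct), len 6
Longest length with ≤2 distinct: 8.

8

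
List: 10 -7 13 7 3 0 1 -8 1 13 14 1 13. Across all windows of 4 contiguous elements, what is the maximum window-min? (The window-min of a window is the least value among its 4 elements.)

Window mins for each of the 10 positions:
10 -7 13 7 → min -7
-7 13 7 3 → min -7
13 7 3 0 → min 0
7 3 0 1 → min 0
3 0 1 -8 → min -8
0 1 -8 1 → min -8
1 -8 1 13 → min -8
-8 1 13 14 → min -8
1 13 14 1 → min 1
13 14 1 13 → min 1
Maximum of these is 1.

1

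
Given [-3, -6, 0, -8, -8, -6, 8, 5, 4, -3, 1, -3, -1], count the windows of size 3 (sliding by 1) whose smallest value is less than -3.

-3 -6 0 → min -6  < -3 ✓
-6 0 -8 → min -8  < -3 ✓
0 -8 -8 → min -8  < -3 ✓
-8 -8 -6 → min -8  < -3 ✓
-8 -6 8 → min -8  < -3 ✓
-6 8 5 → min -6  < -3 ✓
8 5 4 → min 4
5 4 -3 → min -3
4 -3 1 → min -3
-3 1 -3 → min -3
1 -3 -1 → min -3
6 windows satisfy the condition.

6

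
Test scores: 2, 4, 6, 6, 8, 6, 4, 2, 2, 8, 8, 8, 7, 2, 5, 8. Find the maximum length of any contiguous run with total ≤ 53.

10

add 2: [2] sum 2, len 1
add 4: [2, 4] sum 6, len 2
add 6: [2, 4, 6] sum 12, len 3
add 6: [2, 4, 6, 6] sum 18, len 4
add 8: [2, 4, 6, 6, 8] sum 26, len 5
add 6: [2, 4, 6, 6, 8, 6] sum 32, len 6
add 4: [2, 4, 6, 6, 8, 6, 4] sum 36, len 7
add 2: [2, 4, 6, 6, 8, 6, 4, 2] sum 38, len 8
add 2: [2, 4, 6, 6, 8, 6, 4, 2, 2] sum 40, len 9
add 8: [2, 4, 6, 6, 8, 6, 4, 2, 2, 8] sum 48, len 10
add 8: [6, 6, 8, 6, 4, 2, 2, 8, 8] sum 50, len 9
add 8: [6, 8, 6, 4, 2, 2, 8, 8, 8] sum 52, len 9
add 7: [8, 6, 4, 2, 2, 8, 8, 8, 7] sum 53, len 9
add 2: [6, 4, 2, 2, 8, 8, 8, 7, 2] sum 47, len 9
add 5: [6, 4, 2, 2, 8, 8, 8, 7, 2, 5] sum 52, len 10
add 8: [2, 2, 8, 8, 8, 7, 2, 5, 8] sum 50, len 9
Longest length seen: 10.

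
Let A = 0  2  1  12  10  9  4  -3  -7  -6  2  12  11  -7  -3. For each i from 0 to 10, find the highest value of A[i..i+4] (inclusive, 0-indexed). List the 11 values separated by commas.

(0, 2, 1, 12, 10) → max 12
(2, 1, 12, 10, 9) → max 12
(1, 12, 10, 9, 4) → max 12
(12, 10, 9, 4, -3) → max 12
(10, 9, 4, -3, -7) → max 10
(9, 4, -3, -7, -6) → max 9
(4, -3, -7, -6, 2) → max 4
(-3, -7, -6, 2, 12) → max 12
(-7, -6, 2, 12, 11) → max 12
(-6, 2, 12, 11, -7) → max 12
(2, 12, 11, -7, -3) → max 12

12, 12, 12, 12, 10, 9, 4, 12, 12, 12, 12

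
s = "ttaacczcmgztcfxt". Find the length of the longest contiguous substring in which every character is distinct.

[t] len 1
[t] len 1
[t, a] len 2
[a] len 1
[a, c] len 2
[c] len 1
[c, z] len 2
[z, c] len 2
[z, c, m] len 3
[z, c, m, g] len 4
[c, m, g, z] len 4
[c, m, g, z, t] len 5
[m, g, z, t, c] len 5
[m, g, z, t, c, f] len 6
[m, g, z, t, c, f, x] len 7
[c, f, x, t] len 4
Longest all-distinct length: 7.

7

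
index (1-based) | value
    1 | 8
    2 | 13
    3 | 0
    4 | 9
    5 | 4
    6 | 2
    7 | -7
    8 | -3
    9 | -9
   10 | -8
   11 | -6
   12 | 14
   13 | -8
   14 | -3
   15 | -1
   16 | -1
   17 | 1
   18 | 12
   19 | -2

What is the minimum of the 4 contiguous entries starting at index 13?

-8

Elements at indices 13..16: -8, -3, -1, -1
min(-8, -3, -1, -1) = -8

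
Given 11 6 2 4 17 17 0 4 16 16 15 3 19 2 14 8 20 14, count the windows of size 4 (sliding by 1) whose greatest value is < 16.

11 6 2 4 → max 11  < 16 ✓
6 2 4 17 → max 17
2 4 17 17 → max 17
4 17 17 0 → max 17
17 17 0 4 → max 17
17 0 4 16 → max 17
0 4 16 16 → max 16
4 16 16 15 → max 16
16 16 15 3 → max 16
16 15 3 19 → max 19
15 3 19 2 → max 19
3 19 2 14 → max 19
19 2 14 8 → max 19
2 14 8 20 → max 20
14 8 20 14 → max 20
1 window satisfy the condition.

1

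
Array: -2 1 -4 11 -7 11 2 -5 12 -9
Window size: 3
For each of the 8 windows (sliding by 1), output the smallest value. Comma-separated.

-4, -4, -7, -7, -7, -5, -5, -9

-2 1 -4 → min -4
1 -4 11 → min -4
-4 11 -7 → min -7
11 -7 11 → min -7
-7 11 2 → min -7
11 2 -5 → min -5
2 -5 12 → min -5
-5 12 -9 → min -9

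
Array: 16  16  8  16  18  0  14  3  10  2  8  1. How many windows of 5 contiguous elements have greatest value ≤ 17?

(16, 16, 8, 16, 18) → max 18
(16, 8, 16, 18, 0) → max 18
(8, 16, 18, 0, 14) → max 18
(16, 18, 0, 14, 3) → max 18
(18, 0, 14, 3, 10) → max 18
(0, 14, 3, 10, 2) → max 14  ≤ 17 ✓
(14, 3, 10, 2, 8) → max 14  ≤ 17 ✓
(3, 10, 2, 8, 1) → max 10  ≤ 17 ✓
3 windows satisfy the condition.

3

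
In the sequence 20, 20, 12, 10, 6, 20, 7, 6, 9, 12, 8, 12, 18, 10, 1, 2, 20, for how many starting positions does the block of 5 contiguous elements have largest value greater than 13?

11

(20, 20, 12, 10, 6) → max 20  > 13 ✓
(20, 12, 10, 6, 20) → max 20  > 13 ✓
(12, 10, 6, 20, 7) → max 20  > 13 ✓
(10, 6, 20, 7, 6) → max 20  > 13 ✓
(6, 20, 7, 6, 9) → max 20  > 13 ✓
(20, 7, 6, 9, 12) → max 20  > 13 ✓
(7, 6, 9, 12, 8) → max 12
(6, 9, 12, 8, 12) → max 12
(9, 12, 8, 12, 18) → max 18  > 13 ✓
(12, 8, 12, 18, 10) → max 18  > 13 ✓
(8, 12, 18, 10, 1) → max 18  > 13 ✓
(12, 18, 10, 1, 2) → max 18  > 13 ✓
(18, 10, 1, 2, 20) → max 20  > 13 ✓
11 windows satisfy the condition.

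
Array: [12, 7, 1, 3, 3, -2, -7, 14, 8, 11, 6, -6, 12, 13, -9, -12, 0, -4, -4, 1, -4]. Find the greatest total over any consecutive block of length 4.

(12, 7, 1, 3) → sum 23
(7, 1, 3, 3) → sum 14
(1, 3, 3, -2) → sum 5
(3, 3, -2, -7) → sum -3
(3, -2, -7, 14) → sum 8
(-2, -7, 14, 8) → sum 13
(-7, 14, 8, 11) → sum 26
(14, 8, 11, 6) → sum 39
(8, 11, 6, -6) → sum 19
(11, 6, -6, 12) → sum 23
(6, -6, 12, 13) → sum 25
(-6, 12, 13, -9) → sum 10
(12, 13, -9, -12) → sum 4
(13, -9, -12, 0) → sum -8
(-9, -12, 0, -4) → sum -25
(-12, 0, -4, -4) → sum -20
(0, -4, -4, 1) → sum -7
(-4, -4, 1, -4) → sum -11
Greatest of these is 39.

39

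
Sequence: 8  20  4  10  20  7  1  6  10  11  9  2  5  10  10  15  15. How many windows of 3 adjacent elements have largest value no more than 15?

(8, 20, 4) → max 20
(20, 4, 10) → max 20
(4, 10, 20) → max 20
(10, 20, 7) → max 20
(20, 7, 1) → max 20
(7, 1, 6) → max 7  ≤ 15 ✓
(1, 6, 10) → max 10  ≤ 15 ✓
(6, 10, 11) → max 11  ≤ 15 ✓
(10, 11, 9) → max 11  ≤ 15 ✓
(11, 9, 2) → max 11  ≤ 15 ✓
(9, 2, 5) → max 9  ≤ 15 ✓
(2, 5, 10) → max 10  ≤ 15 ✓
(5, 10, 10) → max 10  ≤ 15 ✓
(10, 10, 15) → max 15  ≤ 15 ✓
(10, 15, 15) → max 15  ≤ 15 ✓
10 windows satisfy the condition.

10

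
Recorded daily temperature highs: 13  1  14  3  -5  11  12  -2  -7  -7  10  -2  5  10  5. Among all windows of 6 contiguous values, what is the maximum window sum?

Window sums for each of the 10 positions:
(13, 1, 14, 3, -5, 11) → sum 37
(1, 14, 3, -5, 11, 12) → sum 36
(14, 3, -5, 11, 12, -2) → sum 33
(3, -5, 11, 12, -2, -7) → sum 12
(-5, 11, 12, -2, -7, -7) → sum 2
(11, 12, -2, -7, -7, 10) → sum 17
(12, -2, -7, -7, 10, -2) → sum 4
(-2, -7, -7, 10, -2, 5) → sum -3
(-7, -7, 10, -2, 5, 10) → sum 9
(-7, 10, -2, 5, 10, 5) → sum 21
Maximum of these is 37.

37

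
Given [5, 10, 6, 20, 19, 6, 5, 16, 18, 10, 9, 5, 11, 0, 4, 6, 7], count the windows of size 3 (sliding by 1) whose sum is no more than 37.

11

5 10 6 → sum 21  ≤ 37 ✓
10 6 20 → sum 36  ≤ 37 ✓
6 20 19 → sum 45
20 19 6 → sum 45
19 6 5 → sum 30  ≤ 37 ✓
6 5 16 → sum 27  ≤ 37 ✓
5 16 18 → sum 39
16 18 10 → sum 44
18 10 9 → sum 37  ≤ 37 ✓
10 9 5 → sum 24  ≤ 37 ✓
9 5 11 → sum 25  ≤ 37 ✓
5 11 0 → sum 16  ≤ 37 ✓
11 0 4 → sum 15  ≤ 37 ✓
0 4 6 → sum 10  ≤ 37 ✓
4 6 7 → sum 17  ≤ 37 ✓
11 windows satisfy the condition.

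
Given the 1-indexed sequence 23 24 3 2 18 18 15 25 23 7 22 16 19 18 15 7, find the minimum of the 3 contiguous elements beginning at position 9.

Elements at indices 9..11: 23, 7, 22
min(23, 7, 22) = 7

7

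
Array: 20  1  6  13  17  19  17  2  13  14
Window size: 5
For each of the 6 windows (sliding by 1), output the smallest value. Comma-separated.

1, 1, 6, 2, 2, 2

20 1 6 13 17 → min 1
1 6 13 17 19 → min 1
6 13 17 19 17 → min 6
13 17 19 17 2 → min 2
17 19 17 2 13 → min 2
19 17 2 13 14 → min 2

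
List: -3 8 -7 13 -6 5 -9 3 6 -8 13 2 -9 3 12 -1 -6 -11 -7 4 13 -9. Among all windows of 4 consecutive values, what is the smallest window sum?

(-3, 8, -7, 13) → sum 11
(8, -7, 13, -6) → sum 8
(-7, 13, -6, 5) → sum 5
(13, -6, 5, -9) → sum 3
(-6, 5, -9, 3) → sum -7
(5, -9, 3, 6) → sum 5
(-9, 3, 6, -8) → sum -8
(3, 6, -8, 13) → sum 14
(6, -8, 13, 2) → sum 13
(-8, 13, 2, -9) → sum -2
(13, 2, -9, 3) → sum 9
(2, -9, 3, 12) → sum 8
(-9, 3, 12, -1) → sum 5
(3, 12, -1, -6) → sum 8
(12, -1, -6, -11) → sum -6
(-1, -6, -11, -7) → sum -25
(-6, -11, -7, 4) → sum -20
(-11, -7, 4, 13) → sum -1
(-7, 4, 13, -9) → sum 1
Smallest of these is -25.

-25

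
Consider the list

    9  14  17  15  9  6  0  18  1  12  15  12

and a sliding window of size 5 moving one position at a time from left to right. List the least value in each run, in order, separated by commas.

9, 6, 0, 0, 0, 0, 0, 1

[9, 14, 17, 15, 9] → min 9
[14, 17, 15, 9, 6] → min 6
[17, 15, 9, 6, 0] → min 0
[15, 9, 6, 0, 18] → min 0
[9, 6, 0, 18, 1] → min 0
[6, 0, 18, 1, 12] → min 0
[0, 18, 1, 12, 15] → min 0
[18, 1, 12, 15, 12] → min 1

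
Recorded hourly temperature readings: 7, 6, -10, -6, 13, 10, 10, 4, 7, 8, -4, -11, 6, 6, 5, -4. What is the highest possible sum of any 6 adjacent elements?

52

7 6 -10 -6 13 10 → sum 20
6 -10 -6 13 10 10 → sum 23
-10 -6 13 10 10 4 → sum 21
-6 13 10 10 4 7 → sum 38
13 10 10 4 7 8 → sum 52
10 10 4 7 8 -4 → sum 35
10 4 7 8 -4 -11 → sum 14
4 7 8 -4 -11 6 → sum 10
7 8 -4 -11 6 6 → sum 12
8 -4 -11 6 6 5 → sum 10
-4 -11 6 6 5 -4 → sum -2
Highest of these is 52.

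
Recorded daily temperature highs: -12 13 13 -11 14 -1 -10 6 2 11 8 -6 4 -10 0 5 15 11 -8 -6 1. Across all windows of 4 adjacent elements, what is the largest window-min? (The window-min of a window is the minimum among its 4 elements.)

2

Window mins for each of the 18 positions:
[-12, 13, 13, -11] → min -12
[13, 13, -11, 14] → min -11
[13, -11, 14, -1] → min -11
[-11, 14, -1, -10] → min -11
[14, -1, -10, 6] → min -10
[-1, -10, 6, 2] → min -10
[-10, 6, 2, 11] → min -10
[6, 2, 11, 8] → min 2
[2, 11, 8, -6] → min -6
[11, 8, -6, 4] → min -6
[8, -6, 4, -10] → min -10
[-6, 4, -10, 0] → min -10
[4, -10, 0, 5] → min -10
[-10, 0, 5, 15] → min -10
[0, 5, 15, 11] → min 0
[5, 15, 11, -8] → min -8
[15, 11, -8, -6] → min -8
[11, -8, -6, 1] → min -8
Largest of these is 2.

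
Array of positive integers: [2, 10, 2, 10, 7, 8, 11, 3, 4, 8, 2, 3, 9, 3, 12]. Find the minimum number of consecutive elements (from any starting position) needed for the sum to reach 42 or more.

add 2: running sum 2 < 42
add 10: running sum 12 < 42
add 2: running sum 14 < 42
add 10: running sum 24 < 42
add 7: running sum 31 < 42
add 8: running sum 39 < 42
add 11: shortest ending here [10, 2, 10, 7, 8, 11] sum 48, len 6
add 3: shortest ending here [10, 2, 10, 7, 8, 11, 3] sum 51, len 7
add 4: shortest ending here [10, 7, 8, 11, 3, 4] sum 43, len 6
add 8: shortest ending here [10, 7, 8, 11, 3, 4, 8] sum 51, len 7
add 2: shortest ending here [7, 8, 11, 3, 4, 8, 2] sum 43, len 7
add 3: shortest ending here [7, 8, 11, 3, 4, 8, 2, 3] sum 46, len 8
add 9: shortest ending here [8, 11, 3, 4, 8, 2, 3, 9] sum 48, len 8
add 3: shortest ending here [11, 3, 4, 8, 2, 3, 9, 3] sum 43, len 8
add 12: shortest ending here [3, 4, 8, 2, 3, 9, 3, 12] sum 44, len 8
Shortest qualifying length: 6.

6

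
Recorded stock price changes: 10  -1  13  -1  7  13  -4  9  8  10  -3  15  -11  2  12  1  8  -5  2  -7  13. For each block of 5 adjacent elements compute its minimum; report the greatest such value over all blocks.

-1

(10, -1, 13, -1, 7) → min -1
(-1, 13, -1, 7, 13) → min -1
(13, -1, 7, 13, -4) → min -4
(-1, 7, 13, -4, 9) → min -4
(7, 13, -4, 9, 8) → min -4
(13, -4, 9, 8, 10) → min -4
(-4, 9, 8, 10, -3) → min -4
(9, 8, 10, -3, 15) → min -3
(8, 10, -3, 15, -11) → min -11
(10, -3, 15, -11, 2) → min -11
(-3, 15, -11, 2, 12) → min -11
(15, -11, 2, 12, 1) → min -11
(-11, 2, 12, 1, 8) → min -11
(2, 12, 1, 8, -5) → min -5
(12, 1, 8, -5, 2) → min -5
(1, 8, -5, 2, -7) → min -7
(8, -5, 2, -7, 13) → min -7
Greatest of these is -1.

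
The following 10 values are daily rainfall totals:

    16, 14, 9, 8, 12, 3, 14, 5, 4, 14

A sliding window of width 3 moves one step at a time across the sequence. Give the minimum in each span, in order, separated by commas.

(16, 14, 9) → min 9
(14, 9, 8) → min 8
(9, 8, 12) → min 8
(8, 12, 3) → min 3
(12, 3, 14) → min 3
(3, 14, 5) → min 3
(14, 5, 4) → min 4
(5, 4, 14) → min 4

9, 8, 8, 3, 3, 3, 4, 4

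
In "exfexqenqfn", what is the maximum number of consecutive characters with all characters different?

[e] len 1
[e, x] len 2
[e, x, f] len 3
[x, f, e] len 3
[f, e, x] len 3
[f, e, x, q] len 4
[x, q, e] len 3
[x, q, e, n] len 4
[e, n, q] len 3
[e, n, q, f] len 4
[q, f, n] len 3
Longest all-distinct length: 4.

4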